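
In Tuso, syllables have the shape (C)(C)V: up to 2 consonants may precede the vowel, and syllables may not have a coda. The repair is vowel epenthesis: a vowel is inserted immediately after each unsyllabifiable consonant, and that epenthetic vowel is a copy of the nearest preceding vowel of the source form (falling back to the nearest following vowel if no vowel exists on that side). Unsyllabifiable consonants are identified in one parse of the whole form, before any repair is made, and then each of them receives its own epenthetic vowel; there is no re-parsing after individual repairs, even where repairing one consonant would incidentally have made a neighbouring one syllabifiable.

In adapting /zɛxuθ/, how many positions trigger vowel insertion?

The unsyllabifiable consonants are /θ/; each receives one epenthetic vowel.

1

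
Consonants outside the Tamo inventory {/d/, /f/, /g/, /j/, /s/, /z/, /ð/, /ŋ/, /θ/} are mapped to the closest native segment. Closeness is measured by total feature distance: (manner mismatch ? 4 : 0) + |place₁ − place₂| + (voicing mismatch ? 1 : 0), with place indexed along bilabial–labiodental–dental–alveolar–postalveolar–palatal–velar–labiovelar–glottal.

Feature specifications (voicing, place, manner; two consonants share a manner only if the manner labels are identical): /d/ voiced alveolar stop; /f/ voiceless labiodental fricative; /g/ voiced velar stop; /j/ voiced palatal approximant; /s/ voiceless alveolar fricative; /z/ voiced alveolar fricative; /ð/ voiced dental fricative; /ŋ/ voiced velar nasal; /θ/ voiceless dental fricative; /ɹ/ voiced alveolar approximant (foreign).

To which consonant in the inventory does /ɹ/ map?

j

/j/ is closest: same manner (approximant), place distance 2 (alveolar→palatal), same voicing; total 2. Next closest is /d/ at distance 4.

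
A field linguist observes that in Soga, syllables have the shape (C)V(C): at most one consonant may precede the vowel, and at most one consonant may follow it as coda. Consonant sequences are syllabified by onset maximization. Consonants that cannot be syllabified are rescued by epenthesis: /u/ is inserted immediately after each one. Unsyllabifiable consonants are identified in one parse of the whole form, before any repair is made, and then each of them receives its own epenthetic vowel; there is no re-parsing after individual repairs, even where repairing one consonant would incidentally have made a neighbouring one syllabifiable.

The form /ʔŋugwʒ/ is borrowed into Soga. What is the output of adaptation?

ʔuŋugwuʒu

The consonants /ʔ/, /w/, /ʒ/ cannot be parsed into a legal (C)V(C) syllable (at most one coda consonant is licensed; onsets are limited to one consonant).
Epenthesis after each stranded consonant: /ʔ/ → /ʔu/, /w/ → /wu/, /ʒ/ → /ʒu/.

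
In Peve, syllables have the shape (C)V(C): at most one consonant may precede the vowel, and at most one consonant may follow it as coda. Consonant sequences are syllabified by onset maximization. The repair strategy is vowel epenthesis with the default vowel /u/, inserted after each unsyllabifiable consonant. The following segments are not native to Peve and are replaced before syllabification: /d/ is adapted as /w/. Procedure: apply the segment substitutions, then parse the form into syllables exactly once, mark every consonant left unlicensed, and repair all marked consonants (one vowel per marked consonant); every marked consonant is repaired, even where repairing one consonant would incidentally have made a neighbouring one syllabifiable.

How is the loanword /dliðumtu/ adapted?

Substitution: /d/ → /w/, giving /wliðumtu/.
Under (C)V(C), the unsyllabifiable consonants are /w/ (at most one coda consonant is licensed; onsets are limited to one consonant).
Epenthesis after each stranded consonant: /w/ → /wu/.

wuliðumtu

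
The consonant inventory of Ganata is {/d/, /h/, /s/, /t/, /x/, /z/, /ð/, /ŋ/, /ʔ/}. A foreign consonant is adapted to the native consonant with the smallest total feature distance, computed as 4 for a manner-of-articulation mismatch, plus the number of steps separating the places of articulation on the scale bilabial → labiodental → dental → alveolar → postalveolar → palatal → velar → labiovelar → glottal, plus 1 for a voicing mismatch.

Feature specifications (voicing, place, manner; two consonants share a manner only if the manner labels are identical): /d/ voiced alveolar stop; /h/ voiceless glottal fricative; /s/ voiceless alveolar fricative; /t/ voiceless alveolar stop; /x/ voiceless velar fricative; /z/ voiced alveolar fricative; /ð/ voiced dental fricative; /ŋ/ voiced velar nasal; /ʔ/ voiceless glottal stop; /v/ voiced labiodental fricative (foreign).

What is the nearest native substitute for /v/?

/ð/ is closest: same manner (fricative), place distance 1 (labiodental→dental), same voicing; total 1. Next closest is /z/ at distance 2.

ð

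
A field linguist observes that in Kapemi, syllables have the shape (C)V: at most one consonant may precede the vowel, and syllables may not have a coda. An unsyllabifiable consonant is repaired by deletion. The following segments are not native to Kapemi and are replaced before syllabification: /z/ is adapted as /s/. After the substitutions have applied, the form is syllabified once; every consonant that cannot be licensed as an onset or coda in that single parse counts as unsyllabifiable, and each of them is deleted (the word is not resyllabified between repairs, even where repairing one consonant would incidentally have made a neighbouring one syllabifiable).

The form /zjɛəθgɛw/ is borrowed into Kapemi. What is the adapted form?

Substitution: /z/ → /s/, giving /sjɛəθgɛw/.
The consonants /s/, /θ/, /w/ cannot be parsed into a legal (C)V syllable (no codas are permitted; onsets are limited to one consonant).
Deleting the stranded consonants removes /s/, /θ/, /w/.

jɛəgɛ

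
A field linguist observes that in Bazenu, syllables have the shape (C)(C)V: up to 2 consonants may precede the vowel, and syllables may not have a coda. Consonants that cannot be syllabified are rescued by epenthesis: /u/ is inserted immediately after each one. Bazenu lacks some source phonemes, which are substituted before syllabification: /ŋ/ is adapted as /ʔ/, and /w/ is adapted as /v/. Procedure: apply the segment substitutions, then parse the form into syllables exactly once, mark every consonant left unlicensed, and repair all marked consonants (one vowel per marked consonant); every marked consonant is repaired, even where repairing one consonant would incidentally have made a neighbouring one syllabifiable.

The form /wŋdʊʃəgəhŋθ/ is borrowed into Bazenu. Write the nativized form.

Substitution: /w/ → /v/, /ŋ/ → /ʔ/, giving /vʔdʊʃəgəhʔθ/.
The consonants /v/, /h/, /ʔ/, /θ/ cannot be parsed into a legal (C)(C)V syllable (no codas are permitted; onsets may contain at most 2 consonants).
Inserting the epenthetic vowel yields /v/ → /vu/, /h/ → /hu/, /ʔ/ → /ʔu/, /θ/ → /θu/.

vuʔdʊʃəgəhuʔuθu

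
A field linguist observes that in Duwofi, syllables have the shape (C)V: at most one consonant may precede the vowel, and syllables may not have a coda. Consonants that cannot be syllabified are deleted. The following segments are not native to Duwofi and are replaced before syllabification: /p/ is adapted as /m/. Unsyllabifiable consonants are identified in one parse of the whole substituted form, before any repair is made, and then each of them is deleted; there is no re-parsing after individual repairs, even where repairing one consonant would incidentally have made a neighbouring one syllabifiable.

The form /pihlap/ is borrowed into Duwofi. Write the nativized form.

Substitution: /p/ → /m/, giving /mihlam/.
Syllabifying with onset maximization leaves /h/, /m/ stranded (no codas are permitted; onsets are limited to one consonant).
Deleting the stranded consonants removes /h/, /m/.

mila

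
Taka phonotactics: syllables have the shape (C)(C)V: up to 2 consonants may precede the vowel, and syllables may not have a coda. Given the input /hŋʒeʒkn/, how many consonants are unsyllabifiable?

4

Under (C)(C)V, the unsyllabifiable consonants are /h/, /ʒ/, /k/, /n/ (no codas are permitted; onsets may contain at most 2 consonants).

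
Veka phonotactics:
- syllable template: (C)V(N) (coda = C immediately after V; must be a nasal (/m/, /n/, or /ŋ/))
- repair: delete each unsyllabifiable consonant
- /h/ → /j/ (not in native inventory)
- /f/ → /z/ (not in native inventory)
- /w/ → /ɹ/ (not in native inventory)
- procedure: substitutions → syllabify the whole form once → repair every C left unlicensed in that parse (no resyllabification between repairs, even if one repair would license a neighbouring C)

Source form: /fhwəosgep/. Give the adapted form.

Substitution: /f/ → /z/, /h/ → /j/, /w/ → /ɹ/, giving /zjɹəosgep/.
Syllabifying with onset maximization leaves /z/, /j/, /s/, /p/ stranded (only a nasal (/m/, /n/, or /ŋ/) is licensed in coda position; onsets are limited to one consonant).
Each unlicensed consonant is deleted: /z/, /j/, /s/, /p/.

ɹəoge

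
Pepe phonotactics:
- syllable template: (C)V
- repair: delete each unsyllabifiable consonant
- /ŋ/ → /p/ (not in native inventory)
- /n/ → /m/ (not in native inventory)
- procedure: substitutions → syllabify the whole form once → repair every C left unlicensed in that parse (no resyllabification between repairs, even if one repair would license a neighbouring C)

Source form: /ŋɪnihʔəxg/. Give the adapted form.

Substitution: /ŋ/ → /p/, /n/ → /m/, giving /pɪmihʔəxg/.
The consonants /h/, /x/, /g/ cannot be parsed into a legal (C)V syllable (no codas are permitted; onsets are limited to one consonant).
Each unlicensed consonant is deleted: /h/, /x/, /g/.

pɪmiʔə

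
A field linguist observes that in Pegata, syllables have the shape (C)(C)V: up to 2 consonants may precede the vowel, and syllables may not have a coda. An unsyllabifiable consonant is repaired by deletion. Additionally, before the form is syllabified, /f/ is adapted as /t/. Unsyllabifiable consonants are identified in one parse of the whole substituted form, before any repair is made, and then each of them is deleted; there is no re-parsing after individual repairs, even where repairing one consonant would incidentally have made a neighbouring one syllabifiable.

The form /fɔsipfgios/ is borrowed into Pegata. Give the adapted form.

tɔsitgio

Substitution: /f/ → /t/, giving /tɔsiptgios/.
The consonants /p/, /s/ cannot be parsed into a legal (C)(C)V syllable (no codas are permitted; onsets may contain at most 2 consonants).
Deletion applies to /p/, /s/.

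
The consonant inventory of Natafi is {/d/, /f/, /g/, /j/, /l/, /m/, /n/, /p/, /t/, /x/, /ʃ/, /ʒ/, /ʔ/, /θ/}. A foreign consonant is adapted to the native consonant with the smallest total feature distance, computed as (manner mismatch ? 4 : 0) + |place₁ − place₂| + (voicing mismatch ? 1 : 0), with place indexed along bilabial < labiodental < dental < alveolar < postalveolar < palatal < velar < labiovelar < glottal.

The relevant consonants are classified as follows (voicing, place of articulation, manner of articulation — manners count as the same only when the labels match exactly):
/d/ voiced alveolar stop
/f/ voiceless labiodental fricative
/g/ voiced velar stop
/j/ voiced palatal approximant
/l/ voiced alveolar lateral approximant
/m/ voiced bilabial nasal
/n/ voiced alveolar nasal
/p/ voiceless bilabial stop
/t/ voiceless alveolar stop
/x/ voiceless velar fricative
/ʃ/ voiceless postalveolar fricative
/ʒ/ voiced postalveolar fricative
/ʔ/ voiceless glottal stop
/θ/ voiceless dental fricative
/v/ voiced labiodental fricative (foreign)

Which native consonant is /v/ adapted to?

/f/ is closest: same manner (fricative), place distance 0 (labiodental→labiodental), voicing differs (+1); total 1. Next closest is /θ/ at distance 2.

f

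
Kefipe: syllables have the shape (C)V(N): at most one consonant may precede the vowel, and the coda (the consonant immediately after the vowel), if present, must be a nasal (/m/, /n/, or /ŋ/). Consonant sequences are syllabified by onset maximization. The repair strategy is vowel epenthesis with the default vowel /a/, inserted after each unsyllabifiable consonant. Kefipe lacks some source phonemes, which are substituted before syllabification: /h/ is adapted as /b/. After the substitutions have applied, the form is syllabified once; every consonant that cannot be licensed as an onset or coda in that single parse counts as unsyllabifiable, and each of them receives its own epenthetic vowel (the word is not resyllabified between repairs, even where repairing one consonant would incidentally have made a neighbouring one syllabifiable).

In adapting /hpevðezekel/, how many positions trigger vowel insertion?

3

After substitution the input is /bpevðezekel/.
The unsyllabifiable consonants are /b/, /v/, /l/; each receives one epenthetic vowel.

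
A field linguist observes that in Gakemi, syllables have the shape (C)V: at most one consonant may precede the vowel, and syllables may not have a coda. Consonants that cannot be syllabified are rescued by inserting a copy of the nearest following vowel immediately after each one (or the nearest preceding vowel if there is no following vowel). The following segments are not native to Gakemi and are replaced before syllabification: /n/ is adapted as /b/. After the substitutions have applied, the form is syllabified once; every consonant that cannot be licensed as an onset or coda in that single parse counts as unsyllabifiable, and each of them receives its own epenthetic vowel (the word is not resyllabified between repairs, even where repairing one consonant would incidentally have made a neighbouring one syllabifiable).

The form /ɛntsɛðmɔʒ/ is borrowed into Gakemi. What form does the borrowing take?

Substitution: /n/ → /b/, giving /ɛbtsɛðmɔʒ/.
The consonants /b/, /t/, /ð/, /ʒ/ cannot be parsed into a legal (C)V syllable (no codas are permitted; onsets are limited to one consonant).
Each unlicensed consonant becomes the onset of a new syllable: /b/ → /bɛ/, /t/ → /tɛ/, /ð/ → /ðɔ/, /ʒ/ → /ʒɔ/.

ɛbɛtɛsɛðɔmɔʒɔ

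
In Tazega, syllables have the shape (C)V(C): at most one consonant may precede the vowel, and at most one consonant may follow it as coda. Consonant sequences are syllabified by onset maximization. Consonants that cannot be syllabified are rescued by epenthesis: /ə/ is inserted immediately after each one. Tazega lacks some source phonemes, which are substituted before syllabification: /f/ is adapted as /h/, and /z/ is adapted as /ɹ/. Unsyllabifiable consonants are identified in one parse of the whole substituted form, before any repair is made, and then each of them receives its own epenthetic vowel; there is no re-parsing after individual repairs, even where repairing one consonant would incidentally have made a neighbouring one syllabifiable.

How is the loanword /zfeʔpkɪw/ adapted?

Substitution: /z/ → /ɹ/, /f/ → /h/, giving /ɹheʔpkɪw/.
The consonants /ɹ/, /p/ cannot be parsed into a legal (C)V(C) syllable (at most one coda consonant is licensed; onsets are limited to one consonant).
Inserting the epenthetic vowel yields /ɹ/ → /ɹə/, /p/ → /pə/.

ɹəheʔpəkɪw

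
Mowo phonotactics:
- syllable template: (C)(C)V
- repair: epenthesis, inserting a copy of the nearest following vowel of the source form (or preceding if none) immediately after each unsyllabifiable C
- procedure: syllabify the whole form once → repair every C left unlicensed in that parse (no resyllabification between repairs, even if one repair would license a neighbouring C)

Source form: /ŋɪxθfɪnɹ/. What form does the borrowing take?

ŋɪxɪθfɪnɪɹɪ

The consonants /x/, /n/, /ɹ/ cannot be parsed into a legal (C)(C)V syllable (no codas are permitted; onsets may contain at most 2 consonants).
Each unlicensed consonant becomes the onset of a new syllable: /x/ → /xɪ/, /n/ → /nɪ/, /ɹ/ → /ɹɪ/.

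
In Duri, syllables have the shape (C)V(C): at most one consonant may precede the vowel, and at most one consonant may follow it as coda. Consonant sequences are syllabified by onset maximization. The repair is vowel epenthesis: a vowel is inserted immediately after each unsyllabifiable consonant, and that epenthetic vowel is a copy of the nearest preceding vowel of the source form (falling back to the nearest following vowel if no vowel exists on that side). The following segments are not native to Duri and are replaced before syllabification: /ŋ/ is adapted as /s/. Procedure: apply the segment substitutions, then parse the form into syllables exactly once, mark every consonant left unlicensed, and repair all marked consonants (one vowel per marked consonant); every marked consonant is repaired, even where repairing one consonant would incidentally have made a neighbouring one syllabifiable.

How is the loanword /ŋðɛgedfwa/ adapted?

Substitution: /ŋ/ → /s/, giving /sðɛgedfwa/.
Under (C)V(C), the unsyllabifiable consonants are /s/, /f/ (at most one coda consonant is licensed; onsets are limited to one consonant).
Each unlicensed consonant becomes the onset of a new syllable: /s/ → /sɛ/, /f/ → /fe/.

sɛðɛgedfewa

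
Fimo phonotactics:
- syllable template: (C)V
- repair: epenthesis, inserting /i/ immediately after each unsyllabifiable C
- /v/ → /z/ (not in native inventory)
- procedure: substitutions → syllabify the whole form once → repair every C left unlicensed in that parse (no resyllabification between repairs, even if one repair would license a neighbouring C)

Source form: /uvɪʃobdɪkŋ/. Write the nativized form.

Substitution: /v/ → /z/, giving /uzɪʃobdɪkŋ/.
Syllabifying with onset maximization leaves /b/, /k/, /ŋ/ stranded (no codas are permitted; onsets are limited to one consonant).
Epenthesis after each stranded consonant: /b/ → /bi/, /k/ → /ki/, /ŋ/ → /ŋi/.

uzɪʃobidɪkiŋi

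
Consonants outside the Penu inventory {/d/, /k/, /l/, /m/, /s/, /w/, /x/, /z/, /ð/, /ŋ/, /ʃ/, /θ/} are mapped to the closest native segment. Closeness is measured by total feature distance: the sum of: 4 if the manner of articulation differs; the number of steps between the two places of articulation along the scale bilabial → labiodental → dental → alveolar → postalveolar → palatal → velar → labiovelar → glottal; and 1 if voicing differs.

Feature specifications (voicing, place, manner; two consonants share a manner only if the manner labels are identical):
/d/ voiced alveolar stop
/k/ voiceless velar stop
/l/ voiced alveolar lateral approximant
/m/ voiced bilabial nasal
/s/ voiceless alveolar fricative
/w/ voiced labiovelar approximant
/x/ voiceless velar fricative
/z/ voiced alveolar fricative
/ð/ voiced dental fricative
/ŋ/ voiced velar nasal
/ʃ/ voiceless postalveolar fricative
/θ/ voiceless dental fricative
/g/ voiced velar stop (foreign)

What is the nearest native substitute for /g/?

k

/k/ is closest: same manner (stop), place distance 0 (velar→velar), voicing differs (+1); total 1. Next closest is /d/ at distance 3.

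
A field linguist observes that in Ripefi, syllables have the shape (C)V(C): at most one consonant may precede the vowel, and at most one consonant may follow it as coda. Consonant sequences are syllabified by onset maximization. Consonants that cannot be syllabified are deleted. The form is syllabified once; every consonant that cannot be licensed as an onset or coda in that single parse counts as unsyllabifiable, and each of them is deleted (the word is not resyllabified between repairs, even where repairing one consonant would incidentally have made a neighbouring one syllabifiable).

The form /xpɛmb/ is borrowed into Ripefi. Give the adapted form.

Syllabifying with onset maximization leaves /x/, /b/ stranded (at most one coda consonant is licensed; onsets are limited to one consonant).
Deletion applies to /x/, /b/.

pɛm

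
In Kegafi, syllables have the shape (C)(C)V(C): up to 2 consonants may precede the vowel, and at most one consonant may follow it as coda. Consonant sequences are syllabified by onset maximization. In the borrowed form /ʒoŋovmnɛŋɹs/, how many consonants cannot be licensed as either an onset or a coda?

2

Under (C)(C)V(C), the unsyllabifiable consonants are /ɹ/, /s/ (at most one coda consonant is licensed; onsets may contain at most 2 consonants).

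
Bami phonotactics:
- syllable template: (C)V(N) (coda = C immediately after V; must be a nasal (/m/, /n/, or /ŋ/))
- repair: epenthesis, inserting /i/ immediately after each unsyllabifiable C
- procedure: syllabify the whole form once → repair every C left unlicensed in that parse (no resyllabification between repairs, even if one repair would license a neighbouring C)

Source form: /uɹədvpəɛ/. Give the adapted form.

uɹədivipəɛ

The consonants /d/, /v/ cannot be parsed into a legal (C)V(N) syllable (only a nasal (/m/, /n/, or /ŋ/) is licensed in coda position; onsets are limited to one consonant).
Epenthesis after each stranded consonant: /d/ → /di/, /v/ → /vi/.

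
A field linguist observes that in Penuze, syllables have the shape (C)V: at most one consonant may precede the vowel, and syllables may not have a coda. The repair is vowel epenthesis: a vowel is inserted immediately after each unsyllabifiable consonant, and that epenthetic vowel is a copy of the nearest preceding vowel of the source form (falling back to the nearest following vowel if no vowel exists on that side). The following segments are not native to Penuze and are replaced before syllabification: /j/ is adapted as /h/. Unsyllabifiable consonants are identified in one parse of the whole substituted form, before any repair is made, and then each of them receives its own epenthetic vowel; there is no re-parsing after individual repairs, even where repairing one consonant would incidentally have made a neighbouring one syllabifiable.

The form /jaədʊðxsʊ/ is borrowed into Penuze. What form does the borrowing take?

Substitution: /j/ → /h/, giving /haədʊðxsʊ/.
The consonants /ð/, /x/ cannot be parsed into a legal (C)V syllable (no codas are permitted; onsets are limited to one consonant).
Each unlicensed consonant becomes the onset of a new syllable: /ð/ → /ðʊ/, /x/ → /xʊ/.

haədʊðʊxʊsʊ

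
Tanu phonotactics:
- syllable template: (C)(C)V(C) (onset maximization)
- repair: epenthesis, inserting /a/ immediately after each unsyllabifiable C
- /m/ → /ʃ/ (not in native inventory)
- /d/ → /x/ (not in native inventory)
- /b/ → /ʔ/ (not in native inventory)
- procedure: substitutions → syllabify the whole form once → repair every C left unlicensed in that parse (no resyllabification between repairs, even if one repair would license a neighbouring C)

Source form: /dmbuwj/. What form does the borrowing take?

xaʃʔuwja

Substitution: /d/ → /x/, /m/ → /ʃ/, /b/ → /ʔ/, giving /xʃʔuwj/.
Syllabifying with onset maximization leaves /x/, /j/ stranded (at most one coda consonant is licensed; onsets may contain at most 2 consonants).
Inserting the epenthetic vowel yields /x/ → /xa/, /j/ → /ja/.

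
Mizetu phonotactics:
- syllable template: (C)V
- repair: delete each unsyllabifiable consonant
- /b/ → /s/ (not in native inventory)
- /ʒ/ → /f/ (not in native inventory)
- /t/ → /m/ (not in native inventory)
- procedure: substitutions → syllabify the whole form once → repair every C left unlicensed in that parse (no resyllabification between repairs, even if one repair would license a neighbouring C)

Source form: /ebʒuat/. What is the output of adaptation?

Substitution: /b/ → /s/, /ʒ/ → /f/, /t/ → /m/, giving /esfuam/.
Under (C)V, the unsyllabifiable consonants are /s/, /m/ (no codas are permitted; onsets are limited to one consonant).
Deletion applies to /s/, /m/.

efua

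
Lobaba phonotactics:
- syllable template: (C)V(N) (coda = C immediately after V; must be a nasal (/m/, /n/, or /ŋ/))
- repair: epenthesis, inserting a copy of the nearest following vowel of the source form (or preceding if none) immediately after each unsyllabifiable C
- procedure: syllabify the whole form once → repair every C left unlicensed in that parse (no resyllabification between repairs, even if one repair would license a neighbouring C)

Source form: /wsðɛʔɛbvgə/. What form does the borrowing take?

The consonants /w/, /s/, /b/, /v/ cannot be parsed into a legal (C)V(N) syllable (only a nasal (/m/, /n/, or /ŋ/) is licensed in coda position; onsets are limited to one consonant).
Each unlicensed consonant becomes the onset of a new syllable: /w/ → /wɛ/, /s/ → /sɛ/, /b/ → /bə/, /v/ → /və/.

wɛsɛðɛʔɛbəvəgə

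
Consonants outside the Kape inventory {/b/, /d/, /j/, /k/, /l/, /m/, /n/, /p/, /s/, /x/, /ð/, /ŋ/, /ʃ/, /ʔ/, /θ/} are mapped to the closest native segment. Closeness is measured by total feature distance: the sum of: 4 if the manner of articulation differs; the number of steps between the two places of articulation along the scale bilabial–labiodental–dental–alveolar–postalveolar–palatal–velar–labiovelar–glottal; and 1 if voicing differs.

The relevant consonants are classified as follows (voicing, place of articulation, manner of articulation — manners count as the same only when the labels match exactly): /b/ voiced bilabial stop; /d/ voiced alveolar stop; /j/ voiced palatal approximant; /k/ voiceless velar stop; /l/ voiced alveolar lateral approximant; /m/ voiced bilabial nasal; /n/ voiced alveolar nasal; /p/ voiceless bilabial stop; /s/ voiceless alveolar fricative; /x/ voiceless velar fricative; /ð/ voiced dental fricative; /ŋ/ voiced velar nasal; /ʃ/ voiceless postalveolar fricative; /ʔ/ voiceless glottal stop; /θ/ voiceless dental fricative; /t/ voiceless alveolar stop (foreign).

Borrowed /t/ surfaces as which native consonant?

d

/d/ is closest: same manner (stop), place distance 0 (alveolar→alveolar), voicing differs (+1); total 1. Next closest is /k/ at distance 3.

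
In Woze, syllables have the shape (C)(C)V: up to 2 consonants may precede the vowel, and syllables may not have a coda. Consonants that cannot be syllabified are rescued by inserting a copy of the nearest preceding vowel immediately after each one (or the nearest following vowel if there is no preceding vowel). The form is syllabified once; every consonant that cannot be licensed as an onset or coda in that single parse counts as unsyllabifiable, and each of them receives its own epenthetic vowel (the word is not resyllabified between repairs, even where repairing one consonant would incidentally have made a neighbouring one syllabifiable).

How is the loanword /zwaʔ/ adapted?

zwaʔa

The consonants /ʔ/ cannot be parsed into a legal (C)(C)V syllable (no codas are permitted; onsets may contain at most 2 consonants).
Inserting the epenthetic vowel yields /ʔ/ → /ʔa/.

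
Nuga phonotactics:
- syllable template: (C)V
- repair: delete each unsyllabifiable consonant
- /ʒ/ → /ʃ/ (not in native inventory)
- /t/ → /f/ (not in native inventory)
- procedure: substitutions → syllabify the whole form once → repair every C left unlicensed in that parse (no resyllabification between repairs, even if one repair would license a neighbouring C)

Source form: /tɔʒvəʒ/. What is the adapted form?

fɔvə

Substitution: /t/ → /f/, /ʒ/ → /ʃ/, giving /fɔʃvəʃ/.
Under (C)V, the unsyllabifiable consonants are /ʃ/, /ʃ/ (no codas are permitted; onsets are limited to one consonant).
Deletion applies to /ʃ/, /ʃ/.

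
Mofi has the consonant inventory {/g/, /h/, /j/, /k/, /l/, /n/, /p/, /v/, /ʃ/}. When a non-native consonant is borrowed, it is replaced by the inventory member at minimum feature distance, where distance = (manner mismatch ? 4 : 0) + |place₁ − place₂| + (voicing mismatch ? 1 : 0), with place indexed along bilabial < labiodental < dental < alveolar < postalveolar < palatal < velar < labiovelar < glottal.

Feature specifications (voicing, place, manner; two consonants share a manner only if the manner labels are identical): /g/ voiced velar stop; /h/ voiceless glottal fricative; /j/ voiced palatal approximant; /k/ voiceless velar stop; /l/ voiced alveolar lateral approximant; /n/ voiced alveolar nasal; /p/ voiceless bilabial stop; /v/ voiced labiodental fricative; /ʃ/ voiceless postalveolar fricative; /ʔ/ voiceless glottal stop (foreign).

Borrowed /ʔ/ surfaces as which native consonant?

k

/k/ is closest: same manner (stop), place distance 2 (glottal→velar), same voicing; total 2. Next closest is /g/ at distance 3.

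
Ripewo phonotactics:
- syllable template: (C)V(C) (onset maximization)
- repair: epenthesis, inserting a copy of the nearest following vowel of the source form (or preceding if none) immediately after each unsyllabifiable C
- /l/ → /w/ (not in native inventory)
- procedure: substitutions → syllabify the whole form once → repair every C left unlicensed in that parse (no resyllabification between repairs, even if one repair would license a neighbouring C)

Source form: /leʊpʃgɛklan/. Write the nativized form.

weʊpʃɛgɛkwan

Substitution: /l/ → /w/, giving /weʊpʃgɛkwan/.
Under (C)V(C), the unsyllabifiable consonants are /ʃ/ (at most one coda consonant is licensed; onsets are limited to one consonant).
Epenthesis after each stranded consonant: /ʃ/ → /ʃɛ/.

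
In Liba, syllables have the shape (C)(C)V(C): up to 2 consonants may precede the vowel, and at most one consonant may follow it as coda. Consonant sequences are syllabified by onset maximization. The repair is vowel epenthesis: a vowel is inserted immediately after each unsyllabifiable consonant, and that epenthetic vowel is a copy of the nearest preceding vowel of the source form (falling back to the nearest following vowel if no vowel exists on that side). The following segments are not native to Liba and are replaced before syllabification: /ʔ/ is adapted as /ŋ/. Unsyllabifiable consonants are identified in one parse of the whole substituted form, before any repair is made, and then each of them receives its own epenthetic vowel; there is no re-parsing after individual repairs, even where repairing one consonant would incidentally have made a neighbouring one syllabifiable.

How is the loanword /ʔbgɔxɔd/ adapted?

ŋɔbgɔxɔd

Substitution: /ʔ/ → /ŋ/, giving /ŋbgɔxɔd/.
The consonants /ŋ/ cannot be parsed into a legal (C)(C)V(C) syllable (at most one coda consonant is licensed; onsets may contain at most 2 consonants).
Each unlicensed consonant becomes the onset of a new syllable: /ŋ/ → /ŋɔ/.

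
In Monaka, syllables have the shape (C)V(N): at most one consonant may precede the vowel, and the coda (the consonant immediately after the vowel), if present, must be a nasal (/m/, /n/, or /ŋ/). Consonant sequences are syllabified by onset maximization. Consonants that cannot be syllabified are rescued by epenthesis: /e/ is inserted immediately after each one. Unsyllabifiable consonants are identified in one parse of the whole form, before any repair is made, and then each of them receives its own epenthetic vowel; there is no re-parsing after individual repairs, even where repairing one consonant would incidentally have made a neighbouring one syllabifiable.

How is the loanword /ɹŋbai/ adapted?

The consonants /ɹ/, /ŋ/ cannot be parsed into a legal (C)V(N) syllable (only a nasal (/m/, /n/, or /ŋ/) is licensed in coda position; onsets are limited to one consonant).
Inserting the epenthetic vowel yields /ɹ/ → /ɹe/, /ŋ/ → /ŋe/.

ɹeŋebai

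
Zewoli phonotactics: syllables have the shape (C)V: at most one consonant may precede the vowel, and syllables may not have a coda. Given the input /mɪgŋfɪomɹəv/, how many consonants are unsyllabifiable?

Syllabifying with onset maximization leaves /g/, /ŋ/, /m/, /v/ stranded (no codas are permitted; onsets are limited to one consonant).

4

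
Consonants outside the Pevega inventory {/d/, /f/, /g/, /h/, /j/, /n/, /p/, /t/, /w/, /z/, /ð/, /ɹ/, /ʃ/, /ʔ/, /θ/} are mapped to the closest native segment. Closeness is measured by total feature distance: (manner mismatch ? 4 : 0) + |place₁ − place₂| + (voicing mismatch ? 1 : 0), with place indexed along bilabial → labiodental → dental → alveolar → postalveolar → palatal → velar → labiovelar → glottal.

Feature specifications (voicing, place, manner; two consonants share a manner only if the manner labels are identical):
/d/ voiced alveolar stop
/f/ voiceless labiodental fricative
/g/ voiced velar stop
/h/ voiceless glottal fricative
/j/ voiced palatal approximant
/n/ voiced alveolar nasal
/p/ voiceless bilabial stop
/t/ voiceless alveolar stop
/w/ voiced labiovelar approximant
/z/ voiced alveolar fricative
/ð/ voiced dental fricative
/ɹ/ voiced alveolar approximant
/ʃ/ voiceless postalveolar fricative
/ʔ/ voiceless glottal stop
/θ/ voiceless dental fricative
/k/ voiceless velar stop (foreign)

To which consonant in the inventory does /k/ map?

/g/ is closest: same manner (stop), place distance 0 (velar→velar), voicing differs (+1); total 1. Next closest is /ʔ/ at distance 2.

g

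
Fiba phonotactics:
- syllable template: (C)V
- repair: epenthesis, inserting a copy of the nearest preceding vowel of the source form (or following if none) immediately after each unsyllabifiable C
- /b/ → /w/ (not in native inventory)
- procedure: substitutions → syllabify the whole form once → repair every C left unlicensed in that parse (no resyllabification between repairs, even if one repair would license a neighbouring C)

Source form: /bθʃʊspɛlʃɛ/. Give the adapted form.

Substitution: /b/ → /w/, giving /wθʃʊspɛlʃɛ/.
The consonants /w/, /θ/, /s/, /l/ cannot be parsed into a legal (C)V syllable (no codas are permitted; onsets are limited to one consonant).
Each unlicensed consonant becomes the onset of a new syllable: /w/ → /wʊ/, /θ/ → /θʊ/, /s/ → /sʊ/, /l/ → /lɛ/.

wʊθʊʃʊsʊpɛlɛʃɛ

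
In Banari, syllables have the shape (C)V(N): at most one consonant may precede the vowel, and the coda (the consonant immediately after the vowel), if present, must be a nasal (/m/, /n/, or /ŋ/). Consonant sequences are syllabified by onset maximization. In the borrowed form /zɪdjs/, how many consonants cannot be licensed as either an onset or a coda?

3

Under (C)V(N), the unsyllabifiable consonants are /d/, /j/, /s/ (only a nasal (/m/, /n/, or /ŋ/) is licensed in coda position; onsets are limited to one consonant).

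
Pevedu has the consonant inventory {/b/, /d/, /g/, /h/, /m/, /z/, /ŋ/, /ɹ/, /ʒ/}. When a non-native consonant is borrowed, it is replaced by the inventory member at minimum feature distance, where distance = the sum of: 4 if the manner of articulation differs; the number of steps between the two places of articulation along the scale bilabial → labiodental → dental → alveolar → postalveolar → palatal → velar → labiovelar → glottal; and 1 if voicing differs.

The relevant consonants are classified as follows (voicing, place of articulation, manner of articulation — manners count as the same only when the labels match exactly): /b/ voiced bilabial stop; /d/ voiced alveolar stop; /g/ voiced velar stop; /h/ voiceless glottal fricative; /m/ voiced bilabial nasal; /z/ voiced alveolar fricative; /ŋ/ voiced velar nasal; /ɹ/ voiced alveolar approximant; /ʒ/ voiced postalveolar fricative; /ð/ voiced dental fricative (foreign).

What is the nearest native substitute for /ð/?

z

/z/ is closest: same manner (fricative), place distance 1 (dental→alveolar), same voicing; total 1. Next closest is /ʒ/ at distance 2.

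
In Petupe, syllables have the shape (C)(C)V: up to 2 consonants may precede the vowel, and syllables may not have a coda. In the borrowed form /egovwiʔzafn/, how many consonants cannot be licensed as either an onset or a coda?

2

Syllabifying with onset maximization leaves /f/, /n/ stranded (no codas are permitted; onsets may contain at most 2 consonants).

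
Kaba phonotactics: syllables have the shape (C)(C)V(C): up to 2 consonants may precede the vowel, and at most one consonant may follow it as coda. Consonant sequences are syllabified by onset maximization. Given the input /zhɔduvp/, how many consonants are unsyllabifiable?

Under (C)(C)V(C), the unsyllabifiable consonants are /p/ (at most one coda consonant is licensed; onsets may contain at most 2 consonants).

1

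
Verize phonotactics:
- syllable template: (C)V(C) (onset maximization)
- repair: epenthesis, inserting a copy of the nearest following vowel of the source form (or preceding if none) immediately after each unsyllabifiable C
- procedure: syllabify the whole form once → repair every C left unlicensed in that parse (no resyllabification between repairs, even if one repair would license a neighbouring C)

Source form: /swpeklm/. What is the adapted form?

The consonants /s/, /w/, /l/, /m/ cannot be parsed into a legal (C)V(C) syllable (at most one coda consonant is licensed; onsets are limited to one consonant).
Epenthesis after each stranded consonant: /s/ → /se/, /w/ → /we/, /l/ → /le/, /m/ → /me/.

sewepekleme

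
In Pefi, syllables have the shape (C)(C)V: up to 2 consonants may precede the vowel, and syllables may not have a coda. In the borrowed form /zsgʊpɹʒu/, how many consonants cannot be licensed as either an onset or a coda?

2

The consonants /z/, /p/ cannot be parsed into a legal (C)(C)V syllable (no codas are permitted; onsets may contain at most 2 consonants).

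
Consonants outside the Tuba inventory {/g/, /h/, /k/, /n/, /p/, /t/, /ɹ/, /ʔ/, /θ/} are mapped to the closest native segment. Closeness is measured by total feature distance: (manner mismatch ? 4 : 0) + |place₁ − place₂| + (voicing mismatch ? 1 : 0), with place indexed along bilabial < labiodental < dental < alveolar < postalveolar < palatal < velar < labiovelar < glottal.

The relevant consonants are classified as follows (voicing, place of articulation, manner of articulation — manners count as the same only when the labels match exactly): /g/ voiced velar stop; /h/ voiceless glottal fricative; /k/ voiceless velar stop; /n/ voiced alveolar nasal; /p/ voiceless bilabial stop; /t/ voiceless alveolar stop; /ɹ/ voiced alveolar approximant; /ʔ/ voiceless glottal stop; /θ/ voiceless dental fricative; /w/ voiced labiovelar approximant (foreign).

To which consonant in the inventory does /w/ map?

ɹ

/ɹ/ is closest: same manner (approximant), place distance 4 (labiovelar→alveolar), same voicing; total 4. Next closest is /g/ at distance 5.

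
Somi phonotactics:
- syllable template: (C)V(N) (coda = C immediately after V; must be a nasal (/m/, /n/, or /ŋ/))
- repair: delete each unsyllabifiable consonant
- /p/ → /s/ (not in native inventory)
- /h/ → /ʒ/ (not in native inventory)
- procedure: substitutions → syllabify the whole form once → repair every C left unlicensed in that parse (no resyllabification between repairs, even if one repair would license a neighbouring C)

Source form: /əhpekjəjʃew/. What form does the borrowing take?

Substitution: /h/ → /ʒ/, /p/ → /s/, giving /əʒsekjəjʃew/.
Syllabifying with onset maximization leaves /ʒ/, /k/, /j/, /w/ stranded (only a nasal (/m/, /n/, or /ŋ/) is licensed in coda position; onsets are limited to one consonant).
Deletion applies to /ʒ/, /k/, /j/, /w/.

əsejəʃe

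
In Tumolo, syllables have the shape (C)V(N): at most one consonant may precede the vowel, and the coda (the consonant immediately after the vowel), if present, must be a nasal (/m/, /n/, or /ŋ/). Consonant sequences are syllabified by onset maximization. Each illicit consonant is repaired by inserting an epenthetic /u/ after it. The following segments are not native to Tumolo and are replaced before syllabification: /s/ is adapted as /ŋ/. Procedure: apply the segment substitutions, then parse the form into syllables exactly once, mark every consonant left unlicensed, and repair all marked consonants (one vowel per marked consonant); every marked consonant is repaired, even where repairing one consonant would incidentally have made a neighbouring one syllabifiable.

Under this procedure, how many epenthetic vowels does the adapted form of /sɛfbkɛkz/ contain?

4

After substitution the input is /ŋɛfbkɛkz/.
The unsyllabifiable consonants are /f/, /b/, /k/, /z/; each receives one epenthetic vowel.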